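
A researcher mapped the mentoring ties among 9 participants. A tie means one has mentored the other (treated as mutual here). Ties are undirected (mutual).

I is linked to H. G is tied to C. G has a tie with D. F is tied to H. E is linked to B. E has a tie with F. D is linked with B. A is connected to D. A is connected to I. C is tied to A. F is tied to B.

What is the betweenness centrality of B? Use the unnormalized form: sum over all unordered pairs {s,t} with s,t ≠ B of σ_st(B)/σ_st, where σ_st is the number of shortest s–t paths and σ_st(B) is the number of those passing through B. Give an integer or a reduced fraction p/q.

8

Pairs whose geodesics pass through B — H–G: 1/3; H–D: 1/2; A–E: 1; A–F: 1/2; C–E: 2/2; C–F: 2/3; G–E: 1; G–F: 1; D–E: 1; D–F: 1.
All other pairs contribute 0.
Summing the contributions gives betweenness(B) = 8.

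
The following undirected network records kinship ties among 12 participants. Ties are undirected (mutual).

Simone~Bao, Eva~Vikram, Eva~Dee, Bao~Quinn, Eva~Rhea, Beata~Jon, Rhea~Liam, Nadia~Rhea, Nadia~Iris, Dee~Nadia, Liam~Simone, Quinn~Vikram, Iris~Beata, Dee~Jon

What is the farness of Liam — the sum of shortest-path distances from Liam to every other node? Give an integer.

Distances from Liam: Bao:2, Beata:4, Dee:3, Eva:2, Iris:3, Jon:4, Nadia:2, Quinn:3, Rhea:1, Simone:1, Vikram:3.
Sum = 2 + 4 + 3 + 2 + 3 + 4 + 2 + 3 + 1 + 1 + 3 = 28.

28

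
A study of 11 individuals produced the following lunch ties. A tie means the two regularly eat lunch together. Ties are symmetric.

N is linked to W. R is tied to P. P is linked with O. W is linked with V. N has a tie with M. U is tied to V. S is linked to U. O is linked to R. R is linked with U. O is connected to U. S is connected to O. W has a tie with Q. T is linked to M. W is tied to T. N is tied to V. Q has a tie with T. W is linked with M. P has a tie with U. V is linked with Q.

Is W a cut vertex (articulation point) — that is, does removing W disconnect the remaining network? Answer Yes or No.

Even without W, every remaining node can still reach every other (the residual graph is connected), so W is not a cut vertex.

No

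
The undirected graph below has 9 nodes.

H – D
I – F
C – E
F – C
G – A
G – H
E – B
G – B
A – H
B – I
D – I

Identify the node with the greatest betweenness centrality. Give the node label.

B

Unnormalized betweenness of each node: A:0, B:21/2, C:1, D:7/2, E:7/2, F:5/2, G:13/2, H:3, I:17/2.
B has the largest value, 21/2, making it the main broker — the node through which the most shortest paths run.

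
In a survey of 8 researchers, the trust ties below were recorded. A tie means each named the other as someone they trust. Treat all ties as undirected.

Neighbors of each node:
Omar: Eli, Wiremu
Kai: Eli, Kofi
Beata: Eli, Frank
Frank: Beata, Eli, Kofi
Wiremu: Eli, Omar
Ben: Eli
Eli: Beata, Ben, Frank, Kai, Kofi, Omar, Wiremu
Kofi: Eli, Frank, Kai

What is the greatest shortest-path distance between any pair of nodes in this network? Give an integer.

2

Eccentricity of each node (its greatest distance to any other): Beata:2, Ben:2, Eli:1, Frank:2, Kai:2, Kofi:2, Omar:2, Wiremu:2.
The maximum eccentricity is 2, realized for instance by the pair Wiremu–Ben via Wiremu – Eli – Ben. So the diameter is 2.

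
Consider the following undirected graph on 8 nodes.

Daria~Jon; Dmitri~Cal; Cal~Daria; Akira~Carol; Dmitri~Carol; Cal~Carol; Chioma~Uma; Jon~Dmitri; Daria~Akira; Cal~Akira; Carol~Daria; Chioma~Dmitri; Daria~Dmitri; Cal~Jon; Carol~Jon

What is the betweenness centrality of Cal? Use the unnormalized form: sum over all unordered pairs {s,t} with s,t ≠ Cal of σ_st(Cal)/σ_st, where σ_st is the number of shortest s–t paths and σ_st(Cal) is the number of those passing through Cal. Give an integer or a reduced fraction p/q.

4/3

Pairs whose geodesics pass through Cal — Uma–Akira: 1/3; Chioma–Akira: 1/3; Jon–Akira: 1/3; Dmitri–Akira: 1/3.
All other pairs contribute 0.
Summing the contributions gives betweenness(Cal) = 4/3.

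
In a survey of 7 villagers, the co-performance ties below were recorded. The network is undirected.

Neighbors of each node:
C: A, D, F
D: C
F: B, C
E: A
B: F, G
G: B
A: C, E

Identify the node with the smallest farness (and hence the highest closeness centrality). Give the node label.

Farness (sum of distances to all others) for each node — A:13, B:14, C:10, D:15, E:18, F:11, G:19.
The smallest farness is 10, for C, so C has the highest closeness.

C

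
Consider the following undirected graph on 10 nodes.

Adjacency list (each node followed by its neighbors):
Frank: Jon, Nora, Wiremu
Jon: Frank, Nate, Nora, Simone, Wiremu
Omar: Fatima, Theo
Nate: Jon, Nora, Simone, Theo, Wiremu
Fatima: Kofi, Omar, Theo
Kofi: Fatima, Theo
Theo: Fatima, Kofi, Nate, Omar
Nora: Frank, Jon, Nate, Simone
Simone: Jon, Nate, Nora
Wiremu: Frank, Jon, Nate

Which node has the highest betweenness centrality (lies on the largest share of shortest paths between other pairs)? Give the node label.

Unnormalized betweenness of each node: Fatima:1/2, Frank:1/3, Jon:3, Kofi:0, Nate:125/6, Nora:13/6, Omar:0, Simone:0, Theo:37/2, Wiremu:5/3.
Nate has the largest value, 125/6, making it the main broker — the node through which the most shortest paths run.

Nate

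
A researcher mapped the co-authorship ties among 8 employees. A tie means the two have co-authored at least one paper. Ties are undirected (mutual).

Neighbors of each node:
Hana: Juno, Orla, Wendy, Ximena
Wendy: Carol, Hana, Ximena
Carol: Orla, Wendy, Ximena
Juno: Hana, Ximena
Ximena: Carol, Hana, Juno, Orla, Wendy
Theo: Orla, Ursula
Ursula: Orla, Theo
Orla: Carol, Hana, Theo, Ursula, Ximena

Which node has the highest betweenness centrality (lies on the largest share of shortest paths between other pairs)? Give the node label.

Orla

Unnormalized betweenness of each node: Carol:1, Hana:3, Juno:0, Orla:31/3, Theo:0, Ursula:0, Wendy:1/3, Ximena:13/3.
Orla has the largest value, 31/3, making it the main broker — the node through which the most shortest paths run.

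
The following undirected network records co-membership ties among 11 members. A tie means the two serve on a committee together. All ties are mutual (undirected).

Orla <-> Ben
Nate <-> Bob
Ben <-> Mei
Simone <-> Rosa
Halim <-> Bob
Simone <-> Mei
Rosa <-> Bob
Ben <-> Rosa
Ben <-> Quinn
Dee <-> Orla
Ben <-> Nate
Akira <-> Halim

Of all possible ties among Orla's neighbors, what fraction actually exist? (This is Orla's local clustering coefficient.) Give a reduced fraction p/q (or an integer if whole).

0

Orla's neighbors: Ben and Dee (k = 2).
Possible neighbor pairs: C(2,2) = 1. Edges among them: none → e = 0.
Clustering(Orla) = 0/1.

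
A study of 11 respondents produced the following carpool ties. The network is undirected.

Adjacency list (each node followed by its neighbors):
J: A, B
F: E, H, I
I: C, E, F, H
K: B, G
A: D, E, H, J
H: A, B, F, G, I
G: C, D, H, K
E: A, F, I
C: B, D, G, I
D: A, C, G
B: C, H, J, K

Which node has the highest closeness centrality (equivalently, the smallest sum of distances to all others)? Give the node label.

H

Farness (sum of distances to all others) for each node — A:17, B:17, C:16, D:18, E:21, F:20, G:18, H:15, I:18, J:21, K:23.
The smallest farness is 15, for H, so H has the highest closeness.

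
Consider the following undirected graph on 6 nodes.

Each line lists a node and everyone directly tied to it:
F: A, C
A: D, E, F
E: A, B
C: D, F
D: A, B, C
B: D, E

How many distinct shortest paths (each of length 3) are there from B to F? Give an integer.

The shortest distance is 3. The length-3 paths are: B–E–A–F; B–D–A–F; B–D–C–F.
That gives 3 distinct shortest paths.

3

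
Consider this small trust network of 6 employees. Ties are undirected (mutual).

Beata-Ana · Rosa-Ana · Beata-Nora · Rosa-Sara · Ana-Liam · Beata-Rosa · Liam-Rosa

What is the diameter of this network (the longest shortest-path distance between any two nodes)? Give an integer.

3

Eccentricity of each node (its greatest distance to any other): Ana:2, Beata:2, Liam:3, Nora:3, Rosa:2, Sara:3.
The maximum eccentricity is 3, realized for instance by the pair Liam–Nora via Liam – Ana – Beata – Nora. So the diameter is 3.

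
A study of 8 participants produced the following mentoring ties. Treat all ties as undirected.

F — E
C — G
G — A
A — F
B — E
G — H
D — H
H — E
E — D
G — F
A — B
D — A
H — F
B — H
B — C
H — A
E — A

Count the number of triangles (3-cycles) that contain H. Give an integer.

9

H's neighbors: A, B, D, E, F, and G.
Neighbor pairs that are themselves tied: H–A–B; H–A–D; H–A–E; H–A–F; H–A–G; H–B–E; H–D–E; H–E–F; H–F–G. Each forms one triangle with H, for 9 in total.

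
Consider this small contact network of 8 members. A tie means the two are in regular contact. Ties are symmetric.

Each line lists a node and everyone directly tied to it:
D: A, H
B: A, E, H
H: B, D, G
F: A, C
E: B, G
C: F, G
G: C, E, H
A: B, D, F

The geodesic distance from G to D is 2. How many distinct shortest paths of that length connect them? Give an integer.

1

The shortest distance is 2, and the only length-2 path is G–H–D. So there is exactly 1 shortest path.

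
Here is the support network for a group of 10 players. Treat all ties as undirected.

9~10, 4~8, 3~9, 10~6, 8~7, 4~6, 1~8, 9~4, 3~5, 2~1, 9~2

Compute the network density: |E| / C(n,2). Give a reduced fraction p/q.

11/45

There are 11 edges and 10 nodes, so the maximum possible is C(10,2) = 45.
Density = 11/45.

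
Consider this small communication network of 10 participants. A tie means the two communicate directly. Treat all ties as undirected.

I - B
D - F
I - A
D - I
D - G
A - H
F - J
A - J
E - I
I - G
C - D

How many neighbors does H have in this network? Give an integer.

H is directly tied to A. That is 1 neighbor, so the degree of H is 1.

1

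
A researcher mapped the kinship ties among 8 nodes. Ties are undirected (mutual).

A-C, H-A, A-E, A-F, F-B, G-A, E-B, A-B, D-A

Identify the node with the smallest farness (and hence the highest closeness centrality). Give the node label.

Farness (sum of distances to all others) for each node — A:7, B:11, C:13, D:13, E:12, F:12, G:13, H:13.
The smallest farness is 7, for A, so A has the highest closeness.

A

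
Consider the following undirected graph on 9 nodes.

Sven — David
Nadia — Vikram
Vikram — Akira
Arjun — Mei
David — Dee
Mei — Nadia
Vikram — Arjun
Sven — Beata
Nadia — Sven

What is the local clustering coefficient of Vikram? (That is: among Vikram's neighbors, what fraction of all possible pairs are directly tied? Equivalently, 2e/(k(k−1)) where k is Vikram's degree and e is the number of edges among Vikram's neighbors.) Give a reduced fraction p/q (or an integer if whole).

0

Vikram's neighbors: Akira, Arjun, and Nadia (k = 3).
Possible neighbor pairs: C(3,2) = 3. Edges among them: none → e = 0.
Clustering(Vikram) = 0/3 = 0.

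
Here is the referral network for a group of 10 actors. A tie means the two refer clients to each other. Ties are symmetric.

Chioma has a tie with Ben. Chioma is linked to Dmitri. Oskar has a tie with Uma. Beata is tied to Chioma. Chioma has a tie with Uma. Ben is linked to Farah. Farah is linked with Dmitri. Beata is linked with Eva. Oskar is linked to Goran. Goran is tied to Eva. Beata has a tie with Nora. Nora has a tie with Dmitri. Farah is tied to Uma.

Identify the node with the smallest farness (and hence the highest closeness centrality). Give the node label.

Farness (sum of distances to all others) for each node — Beata:17, Ben:21, Chioma:15, Dmitri:19, Eva:21, Farah:19, Goran:23, Nora:21, Oskar:21, Uma:17.
The smallest farness is 15, for Chioma, so Chioma has the highest closeness.

Chioma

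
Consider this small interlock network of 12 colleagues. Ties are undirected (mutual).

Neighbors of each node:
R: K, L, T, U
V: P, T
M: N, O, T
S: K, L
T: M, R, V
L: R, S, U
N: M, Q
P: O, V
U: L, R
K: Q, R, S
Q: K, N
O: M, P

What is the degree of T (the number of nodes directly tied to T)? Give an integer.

3

T is directly tied to M, R, and V. That is 3 neighbors, so the degree of T is 3.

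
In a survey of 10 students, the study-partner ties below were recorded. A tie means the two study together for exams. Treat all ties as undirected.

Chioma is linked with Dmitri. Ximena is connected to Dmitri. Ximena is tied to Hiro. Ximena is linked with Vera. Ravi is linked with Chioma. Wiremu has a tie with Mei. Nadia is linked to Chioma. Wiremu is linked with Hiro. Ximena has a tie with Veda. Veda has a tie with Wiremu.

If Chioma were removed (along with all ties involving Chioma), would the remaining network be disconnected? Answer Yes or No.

Yes

Removing Chioma leaves {Dmitri, Hiro, Mei, Veda, Vera, Wiremu, and Ximena} with no path to {Ravi}, so the network splits into 3 components. Chioma is a cut vertex.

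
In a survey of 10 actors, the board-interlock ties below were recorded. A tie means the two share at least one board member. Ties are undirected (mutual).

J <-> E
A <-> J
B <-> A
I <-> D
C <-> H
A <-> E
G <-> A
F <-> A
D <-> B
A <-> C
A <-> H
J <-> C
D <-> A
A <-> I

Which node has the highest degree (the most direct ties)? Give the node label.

Degrees — A:9, B:2, C:3, D:3, E:2, F:1, G:1, H:2, I:2, J:3.
The maximum is 9, attained only by A.

A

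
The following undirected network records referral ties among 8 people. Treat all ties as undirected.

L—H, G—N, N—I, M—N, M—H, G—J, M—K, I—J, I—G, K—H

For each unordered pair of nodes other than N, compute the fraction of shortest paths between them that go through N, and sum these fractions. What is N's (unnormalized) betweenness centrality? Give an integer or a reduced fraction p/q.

Pairs whose geodesics pass through N — M–G: 1; M–I: 1; M–J: 2/2; H–G: 1; H–I: 1; H–J: 2/2; K–G: 1; K–I: 1; K–J: 2/2; L–G: 1; L–I: 1; L–J: 2/2.
All other pairs contribute 0.
Summing the contributions gives betweenness(N) = 12.

12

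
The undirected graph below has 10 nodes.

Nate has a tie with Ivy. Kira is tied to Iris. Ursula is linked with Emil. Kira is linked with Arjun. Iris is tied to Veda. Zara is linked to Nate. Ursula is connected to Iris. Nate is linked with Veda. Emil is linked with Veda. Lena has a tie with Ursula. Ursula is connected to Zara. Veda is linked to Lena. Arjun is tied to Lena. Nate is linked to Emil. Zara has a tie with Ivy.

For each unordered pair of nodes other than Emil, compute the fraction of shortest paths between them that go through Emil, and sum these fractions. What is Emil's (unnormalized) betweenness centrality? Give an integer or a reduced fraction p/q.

Pairs whose geodesics pass through Emil — Veda–Ursula: 1/3; Nate–Ursula: 1/2.
All other pairs contribute 0.
Summing the contributions gives betweenness(Emil) = 5/6.

5/6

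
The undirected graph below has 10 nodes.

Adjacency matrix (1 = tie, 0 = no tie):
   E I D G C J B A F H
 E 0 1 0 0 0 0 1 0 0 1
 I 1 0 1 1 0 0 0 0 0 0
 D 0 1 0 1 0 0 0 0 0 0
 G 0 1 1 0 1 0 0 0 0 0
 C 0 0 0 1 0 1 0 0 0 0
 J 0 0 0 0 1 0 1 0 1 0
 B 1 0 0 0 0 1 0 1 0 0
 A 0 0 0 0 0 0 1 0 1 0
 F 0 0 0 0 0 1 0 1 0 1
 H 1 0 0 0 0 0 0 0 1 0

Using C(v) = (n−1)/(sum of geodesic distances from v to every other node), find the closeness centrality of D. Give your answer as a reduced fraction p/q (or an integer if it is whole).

9/23

Distances from D: A:4, B:3, C:2, E:2, F:4, G:1, H:3, I:1, J:3. Sum = 23.
n = 10, so closeness = 9/23.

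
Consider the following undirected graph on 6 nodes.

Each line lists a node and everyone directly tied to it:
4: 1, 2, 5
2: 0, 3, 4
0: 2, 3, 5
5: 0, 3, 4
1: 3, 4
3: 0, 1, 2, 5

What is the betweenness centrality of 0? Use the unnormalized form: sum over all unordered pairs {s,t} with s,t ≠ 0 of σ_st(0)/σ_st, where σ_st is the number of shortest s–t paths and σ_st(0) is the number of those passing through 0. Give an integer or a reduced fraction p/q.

Pairs whose geodesics pass through 0 — 2–5: 1/3.
All other pairs contribute 0.
Summing the contributions gives betweenness(0) = 1/3.

1/3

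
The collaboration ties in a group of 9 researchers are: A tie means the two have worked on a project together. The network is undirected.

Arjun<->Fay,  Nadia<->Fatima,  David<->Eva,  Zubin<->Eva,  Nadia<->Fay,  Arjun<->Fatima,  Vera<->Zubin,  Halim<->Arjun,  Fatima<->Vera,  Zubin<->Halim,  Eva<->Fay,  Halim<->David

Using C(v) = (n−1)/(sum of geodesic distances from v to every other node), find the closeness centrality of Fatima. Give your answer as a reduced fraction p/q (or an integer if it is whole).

8/15

Distances from Fatima: Arjun:1, David:3, Eva:3, Fay:2, Halim:2, Nadia:1, Vera:1, Zubin:2. Sum = 15.
n = 9, so closeness = 8/15.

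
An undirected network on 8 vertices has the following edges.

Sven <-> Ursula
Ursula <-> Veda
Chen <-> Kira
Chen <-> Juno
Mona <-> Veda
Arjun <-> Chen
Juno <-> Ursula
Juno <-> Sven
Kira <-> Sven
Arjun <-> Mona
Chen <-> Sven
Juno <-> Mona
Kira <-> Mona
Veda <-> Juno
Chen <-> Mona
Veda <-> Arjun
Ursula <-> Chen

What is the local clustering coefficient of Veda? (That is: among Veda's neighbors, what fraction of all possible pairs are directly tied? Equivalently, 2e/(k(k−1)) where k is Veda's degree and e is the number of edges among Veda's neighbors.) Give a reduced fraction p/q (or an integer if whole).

Veda's neighbors: Arjun, Juno, Mona, and Ursula (k = 4).
Possible neighbor pairs: C(4,2) = 6. Edges among them: Arjun–Mona, Juno–Mona, Juno–Ursula → e = 3.
Clustering(Veda) = 3/6 = 1/2.

1/2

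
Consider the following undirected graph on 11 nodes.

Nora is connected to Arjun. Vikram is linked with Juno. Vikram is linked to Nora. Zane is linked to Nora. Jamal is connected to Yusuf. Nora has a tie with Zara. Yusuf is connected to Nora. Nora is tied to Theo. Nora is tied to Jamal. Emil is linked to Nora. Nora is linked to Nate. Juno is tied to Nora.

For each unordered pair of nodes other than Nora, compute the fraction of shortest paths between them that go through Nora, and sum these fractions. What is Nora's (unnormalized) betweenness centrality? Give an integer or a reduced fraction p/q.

Pairs whose geodesics pass through Nora — Emil–Nate: 1; Emil–Theo: 1; Emil–Jamal: 1; Emil–Yusuf: 1; Emil–Zara: 1; Emil–Zane: 1; Emil–Vikram: 1; Emil–Juno: 1; Emil–Arjun: 1; Nate–Theo: 1; Nate–Jamal: 1; Nate–Yusuf: 1; Nate–Zara: 1; Nate–Zane: 1 … (+29 more pairs).
All other pairs contribute 0.
Summing the contributions gives betweenness(Nora) = 43.

43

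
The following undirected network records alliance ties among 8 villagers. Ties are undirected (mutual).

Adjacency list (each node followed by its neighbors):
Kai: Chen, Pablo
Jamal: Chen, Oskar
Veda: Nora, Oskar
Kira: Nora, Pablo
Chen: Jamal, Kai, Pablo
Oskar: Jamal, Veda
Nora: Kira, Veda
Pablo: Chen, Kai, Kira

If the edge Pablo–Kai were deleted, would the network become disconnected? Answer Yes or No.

Even without that edge, Pablo still reaches Kai via Pablo – Chen – Kai, so the network stays connected. Not a bridge.

No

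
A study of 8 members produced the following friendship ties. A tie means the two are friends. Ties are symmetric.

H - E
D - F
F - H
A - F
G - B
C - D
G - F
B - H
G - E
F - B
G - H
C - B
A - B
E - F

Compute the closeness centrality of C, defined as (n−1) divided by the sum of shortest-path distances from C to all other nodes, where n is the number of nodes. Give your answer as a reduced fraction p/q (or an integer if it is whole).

7/13

Distances from C: A:2, B:1, D:1, E:3, F:2, G:2, H:2. Sum = 13.
n = 8, so closeness = 7/13.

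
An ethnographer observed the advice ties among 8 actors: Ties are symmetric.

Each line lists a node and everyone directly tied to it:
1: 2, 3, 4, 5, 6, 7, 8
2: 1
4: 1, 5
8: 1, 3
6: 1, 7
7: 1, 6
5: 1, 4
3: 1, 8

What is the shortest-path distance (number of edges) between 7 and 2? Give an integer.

2

One shortest route is 7 – 1 – 2, which uses 2 edges, and 7 and 2 are not directly tied, so nothing shorter exists. So d(7,2) = 2.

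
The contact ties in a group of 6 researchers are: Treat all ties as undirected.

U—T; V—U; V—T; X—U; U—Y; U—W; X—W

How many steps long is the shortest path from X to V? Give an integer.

One shortest route is X – U – V, which uses 2 edges, and X and V are not directly tied, so nothing shorter exists. So d(X,V) = 2.

2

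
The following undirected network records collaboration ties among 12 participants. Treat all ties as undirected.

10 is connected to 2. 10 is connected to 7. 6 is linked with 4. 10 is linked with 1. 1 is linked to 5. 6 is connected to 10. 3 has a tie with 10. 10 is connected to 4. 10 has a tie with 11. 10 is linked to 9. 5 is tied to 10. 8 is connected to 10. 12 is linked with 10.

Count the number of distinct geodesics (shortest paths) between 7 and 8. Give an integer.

1

The shortest distance is 2, and the only length-2 path is 7–10–8. So there is exactly 1 shortest path.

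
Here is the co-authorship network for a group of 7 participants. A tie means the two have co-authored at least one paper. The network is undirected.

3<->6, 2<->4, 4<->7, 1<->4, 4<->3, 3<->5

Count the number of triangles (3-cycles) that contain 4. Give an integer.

4's neighbors are 1, 2, 3, and 7, but none of them are tied to each other, so no triangle contains 4.

0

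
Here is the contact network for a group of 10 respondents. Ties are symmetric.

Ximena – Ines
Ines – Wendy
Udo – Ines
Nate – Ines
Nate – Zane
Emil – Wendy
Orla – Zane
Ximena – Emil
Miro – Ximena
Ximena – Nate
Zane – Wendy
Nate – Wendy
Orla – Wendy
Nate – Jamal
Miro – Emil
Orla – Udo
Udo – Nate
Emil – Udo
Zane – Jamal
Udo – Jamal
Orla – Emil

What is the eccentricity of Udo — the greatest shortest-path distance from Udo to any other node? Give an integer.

2

Distances from Udo: Emil:1, Ines:1, Jamal:1, Miro:2, Nate:1, Orla:1, Wendy:2, Ximena:2, Zane:2.
The largest is 2 (to Wendy, Zane, Ximena, and Miro), so the eccentricity of Udo is 2.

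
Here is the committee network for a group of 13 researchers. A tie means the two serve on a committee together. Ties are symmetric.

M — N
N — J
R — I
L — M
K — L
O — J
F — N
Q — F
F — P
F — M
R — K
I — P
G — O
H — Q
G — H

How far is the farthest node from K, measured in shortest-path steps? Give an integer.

Distances from K: F:3, G:6, H:5, I:2, J:4, L:1, M:2, N:3, O:5, P:3, Q:4, R:1.
The largest is 6 (to G), so the eccentricity of K is 6.

6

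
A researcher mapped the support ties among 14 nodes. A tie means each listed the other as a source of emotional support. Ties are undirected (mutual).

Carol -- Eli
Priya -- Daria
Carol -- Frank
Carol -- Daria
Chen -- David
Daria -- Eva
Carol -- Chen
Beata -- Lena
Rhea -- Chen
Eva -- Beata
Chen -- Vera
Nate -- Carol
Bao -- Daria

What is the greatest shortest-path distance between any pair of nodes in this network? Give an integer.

6

Eccentricity of each node (its greatest distance to any other): Bao:4, Beata:5, Carol:4, Chen:5, Daria:3, David:6, Eli:5, Eva:4, Frank:5, Lena:6, Nate:5, Priya:4, Rhea:6, Vera:6.
The maximum eccentricity is 6, realized for instance by the pair Rhea–Lena via Rhea – Chen – Carol – Daria – Eva – Beata – Lena. So the diameter is 6.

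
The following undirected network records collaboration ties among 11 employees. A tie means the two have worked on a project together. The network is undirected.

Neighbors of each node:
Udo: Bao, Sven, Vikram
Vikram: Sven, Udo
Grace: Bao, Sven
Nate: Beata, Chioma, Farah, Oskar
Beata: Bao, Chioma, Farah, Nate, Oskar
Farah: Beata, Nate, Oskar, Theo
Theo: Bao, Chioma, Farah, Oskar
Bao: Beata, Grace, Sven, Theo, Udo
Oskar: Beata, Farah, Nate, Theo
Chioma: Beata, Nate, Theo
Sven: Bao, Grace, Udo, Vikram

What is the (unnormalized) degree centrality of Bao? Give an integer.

5

Bao is directly tied to Beata, Grace, Sven, Theo, and Udo. That is 5 neighbors, so the degree of Bao is 5.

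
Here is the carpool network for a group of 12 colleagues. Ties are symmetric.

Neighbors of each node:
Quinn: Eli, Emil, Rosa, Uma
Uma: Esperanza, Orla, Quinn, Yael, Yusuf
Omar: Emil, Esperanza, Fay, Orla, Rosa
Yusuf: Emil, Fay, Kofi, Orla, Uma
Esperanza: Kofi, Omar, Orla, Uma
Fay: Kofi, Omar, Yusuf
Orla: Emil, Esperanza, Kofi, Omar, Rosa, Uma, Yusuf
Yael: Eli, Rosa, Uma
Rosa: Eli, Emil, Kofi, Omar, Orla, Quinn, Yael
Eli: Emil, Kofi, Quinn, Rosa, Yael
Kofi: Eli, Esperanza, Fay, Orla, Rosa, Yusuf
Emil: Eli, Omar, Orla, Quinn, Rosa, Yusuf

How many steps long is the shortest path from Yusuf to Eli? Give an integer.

One shortest route is Yusuf – Kofi – Eli, which uses 2 edges, and Yusuf and Eli are not directly tied, so nothing shorter exists. So d(Yusuf,Eli) = 2.

2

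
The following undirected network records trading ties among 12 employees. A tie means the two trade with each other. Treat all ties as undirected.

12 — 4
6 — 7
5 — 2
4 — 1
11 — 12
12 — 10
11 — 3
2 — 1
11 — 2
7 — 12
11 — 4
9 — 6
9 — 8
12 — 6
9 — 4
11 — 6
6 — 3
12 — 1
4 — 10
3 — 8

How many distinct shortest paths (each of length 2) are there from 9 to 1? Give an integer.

1

The shortest distance is 2, and the only length-2 path is 9–4–1. So there is exactly 1 shortest path.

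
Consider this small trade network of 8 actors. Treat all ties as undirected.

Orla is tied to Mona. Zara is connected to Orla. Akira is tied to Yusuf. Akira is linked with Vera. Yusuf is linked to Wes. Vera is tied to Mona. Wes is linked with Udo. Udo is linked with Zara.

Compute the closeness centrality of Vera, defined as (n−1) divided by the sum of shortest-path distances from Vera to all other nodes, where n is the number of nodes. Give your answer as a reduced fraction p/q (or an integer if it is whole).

7/16

Distances from Vera: Akira:1, Mona:1, Orla:2, Udo:4, Wes:3, Yusuf:2, Zara:3. Sum = 16.
n = 8, so closeness = 7/16.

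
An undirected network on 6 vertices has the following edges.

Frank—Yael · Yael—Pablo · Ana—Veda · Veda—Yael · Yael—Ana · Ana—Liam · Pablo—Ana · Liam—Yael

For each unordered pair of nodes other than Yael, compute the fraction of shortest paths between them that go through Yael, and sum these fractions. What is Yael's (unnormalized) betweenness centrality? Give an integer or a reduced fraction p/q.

11/2

Pairs whose geodesics pass through Yael — Liam–Frank: 1; Liam–Pablo: 1/2; Liam–Veda: 1/2; Frank–Pablo: 1; Frank–Ana: 1; Frank–Veda: 1; Pablo–Veda: 1/2.
All other pairs contribute 0.
Summing the contributions gives betweenness(Yael) = 11/2.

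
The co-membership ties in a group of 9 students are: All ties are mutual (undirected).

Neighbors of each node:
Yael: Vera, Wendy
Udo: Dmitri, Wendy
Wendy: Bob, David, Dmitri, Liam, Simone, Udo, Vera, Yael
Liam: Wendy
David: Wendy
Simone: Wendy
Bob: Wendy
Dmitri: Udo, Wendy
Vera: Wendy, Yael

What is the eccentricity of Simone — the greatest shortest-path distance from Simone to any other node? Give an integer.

2

Distances from Simone: Bob:2, David:2, Dmitri:2, Liam:2, Udo:2, Vera:2, Wendy:1, Yael:2.
The largest is 2 (to Bob, Vera, Udo, Yael, Dmitri, David, and Liam), so the eccentricity of Simone is 2.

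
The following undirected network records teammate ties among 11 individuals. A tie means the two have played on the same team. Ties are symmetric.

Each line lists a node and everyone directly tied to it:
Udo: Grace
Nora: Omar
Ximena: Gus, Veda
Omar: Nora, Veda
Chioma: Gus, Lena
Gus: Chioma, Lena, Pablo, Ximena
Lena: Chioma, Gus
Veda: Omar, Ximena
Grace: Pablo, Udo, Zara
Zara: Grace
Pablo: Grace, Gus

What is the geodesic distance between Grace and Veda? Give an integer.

One shortest route is Grace – Pablo – Gus – Ximena – Veda, which uses 4 edges, and at distance 3 from Grace we only reach {Chioma, Lena, Ximena}, which does not include Veda. So d(Grace,Veda) = 4.

4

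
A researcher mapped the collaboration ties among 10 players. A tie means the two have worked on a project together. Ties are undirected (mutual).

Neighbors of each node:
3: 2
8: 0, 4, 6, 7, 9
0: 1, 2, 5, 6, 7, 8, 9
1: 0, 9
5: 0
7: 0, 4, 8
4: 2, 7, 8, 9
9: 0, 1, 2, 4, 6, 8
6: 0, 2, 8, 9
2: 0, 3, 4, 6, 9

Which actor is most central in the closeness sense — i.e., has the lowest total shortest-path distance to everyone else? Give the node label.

0

Farness (sum of distances to all others) for each node — 0:11, 1:17, 2:13, 3:21, 4:15, 5:19, 6:14, 7:16, 8:14, 9:12.
The smallest farness is 11, for 0, so 0 has the highest closeness.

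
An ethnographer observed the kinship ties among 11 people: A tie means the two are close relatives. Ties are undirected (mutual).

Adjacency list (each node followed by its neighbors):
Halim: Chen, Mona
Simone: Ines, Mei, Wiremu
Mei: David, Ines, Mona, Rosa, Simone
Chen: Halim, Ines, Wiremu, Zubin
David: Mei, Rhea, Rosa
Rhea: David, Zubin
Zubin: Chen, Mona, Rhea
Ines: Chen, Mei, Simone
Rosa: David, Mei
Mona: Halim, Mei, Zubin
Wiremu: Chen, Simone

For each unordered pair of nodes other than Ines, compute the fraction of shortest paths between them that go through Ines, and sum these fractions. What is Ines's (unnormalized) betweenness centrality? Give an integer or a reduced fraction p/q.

Pairs whose geodesics pass through Ines — Simone–Zubin: 1/3; Simone–Halim: 1/3; Simone–Chen: 1/2; Mei–Chen: 1; Rosa–Chen: 1; David–Chen: 1/2.
All other pairs contribute 0.
Summing the contributions gives betweenness(Ines) = 11/3.

11/3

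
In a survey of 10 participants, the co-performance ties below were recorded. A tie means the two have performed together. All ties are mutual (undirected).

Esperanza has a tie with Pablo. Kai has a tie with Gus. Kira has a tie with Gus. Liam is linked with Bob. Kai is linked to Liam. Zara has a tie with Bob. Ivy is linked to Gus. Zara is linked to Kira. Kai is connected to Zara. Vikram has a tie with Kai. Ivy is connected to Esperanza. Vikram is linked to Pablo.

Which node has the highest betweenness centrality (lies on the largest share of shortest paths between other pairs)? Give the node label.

Kai

Unnormalized betweenness of each node: Bob:5/6, Esperanza:7/3, Gus:323/30, Ivy:51/10, Kai:529/30, Kira:11/5, Liam:77/30, Pablo:97/30, Vikram:69/10, Zara:193/30.
Kai has the largest value, 529/30, making it the main broker — the node through which the most shortest paths run.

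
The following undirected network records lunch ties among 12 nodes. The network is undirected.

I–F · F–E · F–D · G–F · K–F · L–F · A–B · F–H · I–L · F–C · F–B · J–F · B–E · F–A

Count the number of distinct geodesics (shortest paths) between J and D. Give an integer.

The shortest distance is 2, and the only length-2 path is J–F–D. So there is exactly 1 shortest path.

1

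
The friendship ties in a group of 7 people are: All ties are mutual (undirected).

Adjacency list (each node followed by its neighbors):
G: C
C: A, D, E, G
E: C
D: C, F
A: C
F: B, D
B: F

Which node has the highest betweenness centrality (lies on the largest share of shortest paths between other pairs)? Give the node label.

Unnormalized betweenness of each node: A:0, B:0, C:12, D:8, E:0, F:5, G:0.
C has the largest value, 12, making it the main broker — the node through which the most shortest paths run.

C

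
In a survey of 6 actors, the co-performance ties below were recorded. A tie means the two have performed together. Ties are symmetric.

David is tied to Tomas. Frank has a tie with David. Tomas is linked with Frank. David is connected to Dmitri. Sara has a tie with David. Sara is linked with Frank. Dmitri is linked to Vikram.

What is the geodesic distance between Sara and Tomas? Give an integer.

2

One shortest route is Sara – Frank – Tomas, which uses 2 edges, and Sara and Tomas are not directly tied, so nothing shorter exists. So d(Sara,Tomas) = 2.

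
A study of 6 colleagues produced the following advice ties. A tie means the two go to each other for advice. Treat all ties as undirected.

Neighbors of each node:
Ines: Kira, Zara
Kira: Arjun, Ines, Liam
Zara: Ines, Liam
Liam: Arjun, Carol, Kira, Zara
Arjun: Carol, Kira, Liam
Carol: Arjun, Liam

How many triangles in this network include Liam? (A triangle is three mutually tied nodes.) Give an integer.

2

Liam's neighbors: Arjun, Carol, Kira, and Zara.
Neighbor pairs that are themselves tied: Liam–Arjun–Carol; Liam–Arjun–Kira. Each forms one triangle with Liam, for 2 in total.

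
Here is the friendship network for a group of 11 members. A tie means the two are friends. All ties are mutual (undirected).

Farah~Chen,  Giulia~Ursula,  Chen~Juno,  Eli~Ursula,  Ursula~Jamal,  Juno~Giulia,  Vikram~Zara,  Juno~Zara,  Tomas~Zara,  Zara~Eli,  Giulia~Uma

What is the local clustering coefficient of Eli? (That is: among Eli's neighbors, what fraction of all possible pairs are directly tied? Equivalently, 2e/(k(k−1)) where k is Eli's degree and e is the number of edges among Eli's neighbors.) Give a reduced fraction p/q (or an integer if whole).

0

Eli's neighbors: Ursula and Zara (k = 2).
Possible neighbor pairs: C(2,2) = 1. Edges among them: none → e = 0.
Clustering(Eli) = 0/1.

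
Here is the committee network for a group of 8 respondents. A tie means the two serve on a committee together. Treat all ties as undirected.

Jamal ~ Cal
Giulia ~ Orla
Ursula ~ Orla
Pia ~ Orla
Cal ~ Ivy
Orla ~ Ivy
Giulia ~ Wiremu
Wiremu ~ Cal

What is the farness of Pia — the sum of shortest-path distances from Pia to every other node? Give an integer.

17

Distances from Pia: Cal:3, Giulia:2, Ivy:2, Jamal:4, Orla:1, Ursula:2, Wiremu:3.
Sum = 3 + 2 + 2 + 4 + 1 + 2 + 3 = 17.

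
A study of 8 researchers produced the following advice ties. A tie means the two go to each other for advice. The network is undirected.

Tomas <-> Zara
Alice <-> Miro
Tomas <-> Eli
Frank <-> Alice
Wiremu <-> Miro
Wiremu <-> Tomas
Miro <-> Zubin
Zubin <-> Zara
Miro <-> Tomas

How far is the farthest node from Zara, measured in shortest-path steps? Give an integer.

Distances from Zara: Alice:3, Eli:2, Frank:4, Miro:2, Tomas:1, Wiremu:2, Zubin:1.
The largest is 4 (to Frank), so the eccentricity of Zara is 4.

4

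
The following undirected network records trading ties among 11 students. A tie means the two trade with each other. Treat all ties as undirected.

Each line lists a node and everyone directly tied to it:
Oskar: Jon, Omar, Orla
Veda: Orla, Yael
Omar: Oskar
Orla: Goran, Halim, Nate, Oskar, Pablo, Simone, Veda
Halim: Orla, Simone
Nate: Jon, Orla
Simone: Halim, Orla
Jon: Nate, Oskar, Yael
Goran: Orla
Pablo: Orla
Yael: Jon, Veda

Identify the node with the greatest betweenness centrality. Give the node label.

Unnormalized betweenness of each node: Goran:0, Halim:0, Jon:4, Nate:5/2, Omar:0, Orla:33, Oskar:23/2, Pablo:0, Simone:0, Veda:5, Yael:1.
Orla has the largest value, 33, making it the main broker — the node through which the most shortest paths run.

Orla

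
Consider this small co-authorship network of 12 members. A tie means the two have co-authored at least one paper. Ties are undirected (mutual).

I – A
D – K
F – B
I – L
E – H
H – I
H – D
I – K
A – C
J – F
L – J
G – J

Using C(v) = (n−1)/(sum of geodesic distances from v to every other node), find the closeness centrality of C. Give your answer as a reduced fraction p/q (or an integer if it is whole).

Distances from C: A:1, B:6, D:4, E:4, F:5, G:5, H:3, I:2, J:4, K:3, L:3. Sum = 40.
n = 12, so closeness = 11/40.

11/40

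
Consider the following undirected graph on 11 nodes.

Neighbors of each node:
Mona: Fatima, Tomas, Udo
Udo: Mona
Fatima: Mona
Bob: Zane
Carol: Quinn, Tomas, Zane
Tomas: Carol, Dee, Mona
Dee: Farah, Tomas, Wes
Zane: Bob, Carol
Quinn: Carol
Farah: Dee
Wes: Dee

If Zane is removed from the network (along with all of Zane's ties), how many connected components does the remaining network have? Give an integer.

Without Zane, the remaining ties split the others into: {Carol, Dee, Farah, Fatima, Mona, Quinn, Tomas, Udo, Wes}; {Bob}.
That's 2 separate components.

2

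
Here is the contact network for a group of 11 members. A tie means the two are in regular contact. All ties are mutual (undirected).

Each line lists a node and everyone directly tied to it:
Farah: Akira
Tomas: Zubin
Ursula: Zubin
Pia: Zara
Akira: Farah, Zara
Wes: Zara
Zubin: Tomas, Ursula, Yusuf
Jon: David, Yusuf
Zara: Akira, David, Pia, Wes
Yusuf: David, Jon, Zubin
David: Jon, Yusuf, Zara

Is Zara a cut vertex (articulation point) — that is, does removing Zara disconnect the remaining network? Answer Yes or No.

Yes

Removing Zara leaves {Wes} with no path to {David, Jon, Tomas, Ursula, Yusuf, and Zubin}, so the network splits into 4 components. Zara is a cut vertex.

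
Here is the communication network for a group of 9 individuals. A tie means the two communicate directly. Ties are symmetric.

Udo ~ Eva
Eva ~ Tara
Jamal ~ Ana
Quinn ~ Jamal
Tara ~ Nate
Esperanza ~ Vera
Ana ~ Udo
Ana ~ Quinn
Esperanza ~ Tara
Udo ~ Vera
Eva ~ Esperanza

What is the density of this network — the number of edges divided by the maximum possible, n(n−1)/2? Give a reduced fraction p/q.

There are 11 edges and 9 nodes, so the maximum possible is C(9,2) = 36.
Density = 11/36.

11/36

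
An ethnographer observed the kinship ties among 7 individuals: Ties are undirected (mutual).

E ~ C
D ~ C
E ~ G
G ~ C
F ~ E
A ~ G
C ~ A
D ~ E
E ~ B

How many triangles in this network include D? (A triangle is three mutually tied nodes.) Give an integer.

D's neighbors: C and E.
Neighbor pairs that are themselves tied: D–C–E. Each forms one triangle with D, for 1 in total.

1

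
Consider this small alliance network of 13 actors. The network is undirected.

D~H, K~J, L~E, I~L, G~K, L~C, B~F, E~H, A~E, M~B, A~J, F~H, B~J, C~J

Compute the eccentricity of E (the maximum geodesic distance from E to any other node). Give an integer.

4

Distances from E: A:1, B:3, C:2, D:2, F:2, G:4, H:1, I:2, J:2, K:3, L:1, M:4.
The largest is 4 (to M and G), so the eccentricity of E is 4.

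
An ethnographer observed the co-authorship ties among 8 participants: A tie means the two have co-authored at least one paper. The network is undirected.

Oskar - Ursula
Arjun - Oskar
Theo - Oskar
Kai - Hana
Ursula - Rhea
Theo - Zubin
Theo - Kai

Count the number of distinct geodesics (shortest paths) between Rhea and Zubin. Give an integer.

1

The shortest distance is 4, and the only length-4 path is Rhea–Ursula–Oskar–Theo–Zubin. So there is exactly 1 shortest path.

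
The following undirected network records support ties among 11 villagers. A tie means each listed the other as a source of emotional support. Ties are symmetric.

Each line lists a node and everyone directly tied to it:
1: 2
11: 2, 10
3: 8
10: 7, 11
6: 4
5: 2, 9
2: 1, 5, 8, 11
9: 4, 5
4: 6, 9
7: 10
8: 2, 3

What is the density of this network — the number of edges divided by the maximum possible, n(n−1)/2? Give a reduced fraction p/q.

2/11

There are 10 edges and 11 nodes, so the maximum possible is C(11,2) = 55.
Density = 10/55 = 2/11.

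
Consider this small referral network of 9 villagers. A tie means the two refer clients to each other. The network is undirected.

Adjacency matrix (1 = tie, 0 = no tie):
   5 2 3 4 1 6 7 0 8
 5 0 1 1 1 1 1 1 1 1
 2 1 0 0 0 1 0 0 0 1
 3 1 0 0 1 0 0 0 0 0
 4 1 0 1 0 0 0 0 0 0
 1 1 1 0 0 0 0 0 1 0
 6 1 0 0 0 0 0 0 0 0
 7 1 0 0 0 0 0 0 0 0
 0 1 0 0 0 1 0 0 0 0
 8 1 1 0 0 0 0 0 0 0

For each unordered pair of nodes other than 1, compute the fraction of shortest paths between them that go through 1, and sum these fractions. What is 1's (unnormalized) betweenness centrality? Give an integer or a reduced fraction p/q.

1/2

Pairs whose geodesics pass through 1 — 2–0: 1/2.
All other pairs contribute 0.
Summing the contributions gives betweenness(1) = 1/2.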